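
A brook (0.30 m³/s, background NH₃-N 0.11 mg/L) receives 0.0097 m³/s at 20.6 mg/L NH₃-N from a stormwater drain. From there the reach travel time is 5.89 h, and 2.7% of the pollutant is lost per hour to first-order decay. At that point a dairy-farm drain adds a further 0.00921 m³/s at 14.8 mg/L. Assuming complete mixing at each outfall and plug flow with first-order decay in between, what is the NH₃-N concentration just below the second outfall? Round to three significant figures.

Mass balance: C = (0.3000·0.1100 + 0.009700·20.60) / 0.3097 = 0.2328/0.3097 = 0.7518 mg/L; combined flow 0.3097 m³/s.
2.7%/h lost → k = −ln(1 − 0.027) = 0.02737 h⁻¹.
After decay, C = 0.7518 × e^(−kt) = 0.7518 × 0.8511 = 0.6398 mg/L.
At the second outfall, C = (0.3097·0.6398 + 0.009210·14.80) / (0.3097 + 0.009210) = 1.049 mg/L.

1.05 mg/L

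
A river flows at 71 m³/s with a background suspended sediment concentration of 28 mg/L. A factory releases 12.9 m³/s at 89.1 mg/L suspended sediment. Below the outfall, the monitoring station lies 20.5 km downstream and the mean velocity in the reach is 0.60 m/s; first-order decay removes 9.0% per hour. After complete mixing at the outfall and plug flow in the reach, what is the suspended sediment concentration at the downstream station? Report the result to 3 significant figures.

Mixed concentration C = ΣQC/ΣQ = (71.00·28.00 + 12.90·89.10) / 83.90 = 3137/83.90 = 37.39 mg/L.
Travel time t = 20.5·1000 / 0.60 = 34170 s = 9.491 h.
9.0%/h lost → k = −ln(1 − 0.09) = 0.09431 h⁻¹.
After decay, C = 37.39 × e^(−kt) = 37.39 × 0.4086 = 15.28 mg/L.

15.3 mg/L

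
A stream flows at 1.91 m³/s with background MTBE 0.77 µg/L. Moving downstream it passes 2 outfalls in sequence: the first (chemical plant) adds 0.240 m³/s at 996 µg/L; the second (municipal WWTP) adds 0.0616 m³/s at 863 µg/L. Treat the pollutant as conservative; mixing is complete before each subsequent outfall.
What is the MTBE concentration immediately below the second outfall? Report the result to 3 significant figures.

After outfall 1: Q = 1.910 + 0.2400 = 2.150 m³/s; C = (1.910·0.7700 + 0.2400·996.0)/2.150 = 111.9 µg/L.
After outfall 2: Q = 2.150 + 0.06160 = 2.212 m³/s; C = (2.150·111.9 + 0.06160·863.0)/2.212 = 132.8 µg/L.

133 µg/L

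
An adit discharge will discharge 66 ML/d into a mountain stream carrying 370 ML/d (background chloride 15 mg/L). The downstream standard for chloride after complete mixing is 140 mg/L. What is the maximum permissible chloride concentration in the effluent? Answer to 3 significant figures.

At the limit, (Qr·Cr + Qe·Cₑ)/(Qr + Qe) = 140:
Cₑ = (436.0·140 − 370.0·15.00) / 66.00 = 840.8 mg/L.

841 mg/L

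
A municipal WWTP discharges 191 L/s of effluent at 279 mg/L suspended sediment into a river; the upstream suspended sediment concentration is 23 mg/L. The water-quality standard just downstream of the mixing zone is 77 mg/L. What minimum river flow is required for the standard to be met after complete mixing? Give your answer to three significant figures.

714 L/s

Set C_mix = 77: (Q·23.00 + 191.0·279.0) / (Q + 191.0) = 77
→ Q = 191.0·(279.0 − 77)/(77 − 23.00) = 714.5 L/s.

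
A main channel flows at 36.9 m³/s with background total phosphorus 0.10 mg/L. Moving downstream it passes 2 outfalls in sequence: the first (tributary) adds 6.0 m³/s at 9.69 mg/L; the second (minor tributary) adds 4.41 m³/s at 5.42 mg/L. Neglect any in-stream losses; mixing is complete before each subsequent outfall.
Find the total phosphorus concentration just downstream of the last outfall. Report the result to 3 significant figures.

After outfall 1: Q = 36.90 + 6.000 = 42.90 m³/s; C = (36.90·0.1000 + 6.000·9.690)/42.90 = 1.441 mg/L.
After outfall 2: Q = 42.90 + 4.410 = 47.31 m³/s; C = (42.90·1.441 + 4.410·5.420)/47.31 = 1.812 mg/L.

1.81 mg/L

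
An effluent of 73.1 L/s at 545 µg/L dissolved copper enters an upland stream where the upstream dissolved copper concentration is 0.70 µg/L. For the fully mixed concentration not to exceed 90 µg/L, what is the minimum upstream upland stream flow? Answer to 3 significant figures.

372 L/s

Set C_mix = 90: (Q·0.7000 + 73.10·545.0) / (Q + 73.10) = 90
→ Q = 73.10·(545.0 − 90)/(90 − 0.7000) = 372.5 L/s.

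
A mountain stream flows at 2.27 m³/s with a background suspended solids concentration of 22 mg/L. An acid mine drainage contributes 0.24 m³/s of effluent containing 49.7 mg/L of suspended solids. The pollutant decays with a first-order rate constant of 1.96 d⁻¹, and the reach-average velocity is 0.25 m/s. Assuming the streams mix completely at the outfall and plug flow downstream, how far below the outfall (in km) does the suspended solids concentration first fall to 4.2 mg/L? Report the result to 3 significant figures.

Mixed concentration C = ΣQC/ΣQ = (2.270·22.00 + 0.2400·49.70) / 2.510 = 61.87/2.510 = 24.65 mg/L.
Set 24.65·exp(−k·t) = 4.2 → t = ln(24.65/4.2)/k = 78010 s = 21.67 h.
Distance = v·t = 0.25·78010 = 19500 m = 19.50 km.

19.5 km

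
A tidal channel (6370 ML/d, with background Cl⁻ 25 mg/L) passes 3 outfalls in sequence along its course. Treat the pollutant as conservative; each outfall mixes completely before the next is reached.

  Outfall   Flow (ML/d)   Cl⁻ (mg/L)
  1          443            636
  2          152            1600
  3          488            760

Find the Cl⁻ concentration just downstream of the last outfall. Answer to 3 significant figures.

142 mg/L

Below outfall 1: Q → 6813 ML/d, C = (6370·25.00 + 443.0·636.0)/6813 = 64.73 mg/L.
Below outfall 2: Q → 6965 ML/d, C = (6813·64.73 + 152.0·1600)/6965 = 98.23 mg/L.
Below outfall 3: Q → 7453 ML/d, C = (6965·98.23 + 488.0·760.0)/7453 = 141.6 mg/L.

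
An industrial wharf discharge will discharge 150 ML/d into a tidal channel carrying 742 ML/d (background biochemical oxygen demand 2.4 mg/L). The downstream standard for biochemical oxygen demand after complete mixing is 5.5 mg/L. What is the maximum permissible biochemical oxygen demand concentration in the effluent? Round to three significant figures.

At the limit, (Qr·Cr + Qe·Cₑ)/(Qr + Qe) = 5.5:
Cₑ = (892.0·5.5 − 742.0·2.400) / 150.0 = 20.83 mg/L.

20.8 mg/L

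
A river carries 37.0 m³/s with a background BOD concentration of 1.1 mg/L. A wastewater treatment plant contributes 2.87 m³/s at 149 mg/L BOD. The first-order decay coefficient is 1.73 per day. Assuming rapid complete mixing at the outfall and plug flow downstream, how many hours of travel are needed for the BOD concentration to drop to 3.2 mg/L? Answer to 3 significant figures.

Mixed concentration C = ΣQC/ΣQ = (37.00·1.100 + 2.870·149.0) / 39.87 = 468.3/39.87 = 11.75 mg/L.
11.75·exp(−k·t) = 3.2 → t = ln(11.75/3.2)/k = 64940 s = 18.04 h.

18.0 h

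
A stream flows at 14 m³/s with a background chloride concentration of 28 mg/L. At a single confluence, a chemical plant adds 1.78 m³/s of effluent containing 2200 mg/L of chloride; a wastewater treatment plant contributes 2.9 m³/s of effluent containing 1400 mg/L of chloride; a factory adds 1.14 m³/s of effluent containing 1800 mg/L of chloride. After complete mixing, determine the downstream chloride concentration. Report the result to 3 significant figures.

Conservation of mass: C = (14.00·28.00 + 1.780·2200 + 2.900·1400 + 1.140·1800) / 19.82 = 10420/19.82 = 525.7 mg/L.

526 mg/L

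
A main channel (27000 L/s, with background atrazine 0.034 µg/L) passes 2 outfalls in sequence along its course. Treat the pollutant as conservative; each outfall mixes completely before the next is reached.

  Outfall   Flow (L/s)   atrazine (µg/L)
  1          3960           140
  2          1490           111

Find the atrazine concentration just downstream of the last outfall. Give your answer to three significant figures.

Outfall 1: combined Q = 30960 L/s; C = (27000·0.03400 + 3960·140.0)/30960 = 17.94 µg/L.
Outfall 2: combined Q = 32450 L/s; C = (30960·17.94 + 1490·111.0)/32450 = 22.21 µg/L.

22.2 µg/L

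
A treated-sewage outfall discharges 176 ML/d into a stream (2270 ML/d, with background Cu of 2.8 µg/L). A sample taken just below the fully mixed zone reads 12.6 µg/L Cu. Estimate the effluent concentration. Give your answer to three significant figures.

Mass balance: 2270·2.800 + 176.0·Cₑ = 2446·12.60
→ Cₑ = (2446·12.60 − 2270·2.800) / 176.0 = 139.0 µg/L.

139 µg/L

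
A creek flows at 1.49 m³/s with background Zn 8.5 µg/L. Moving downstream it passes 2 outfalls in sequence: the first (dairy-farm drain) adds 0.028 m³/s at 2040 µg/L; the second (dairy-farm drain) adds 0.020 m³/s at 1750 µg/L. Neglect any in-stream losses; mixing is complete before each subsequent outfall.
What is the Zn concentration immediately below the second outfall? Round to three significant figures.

After outfall 1: Q = 1.490 + 0.02800 = 1.518 m³/s; C = (1.490·8.500 + 0.02800·2040)/1.518 = 45.97 µg/L.
After outfall 2: Q = 1.518 + 0.02000 = 1.538 m³/s; C = (1.518·45.97 + 0.02000·1750)/1.538 = 68.13 µg/L.

68.1 µg/L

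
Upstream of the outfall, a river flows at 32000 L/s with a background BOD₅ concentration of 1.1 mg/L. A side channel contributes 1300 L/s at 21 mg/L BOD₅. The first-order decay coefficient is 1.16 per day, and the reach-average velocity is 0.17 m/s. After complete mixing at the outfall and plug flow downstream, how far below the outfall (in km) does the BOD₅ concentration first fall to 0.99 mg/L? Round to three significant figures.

8.10 km

Mass balance: C = (32000·1.100 + 1300·21.00) / 33300 = 62500/33300 = 1.877 mg/L.
Set 1.877·exp(−k·t) = 0.99 → t = ln(1.877/0.99)/k = 47640 s = 13.23 h.
Distance = v·t = 0.17·47640 = 8099 m = 8.099 km.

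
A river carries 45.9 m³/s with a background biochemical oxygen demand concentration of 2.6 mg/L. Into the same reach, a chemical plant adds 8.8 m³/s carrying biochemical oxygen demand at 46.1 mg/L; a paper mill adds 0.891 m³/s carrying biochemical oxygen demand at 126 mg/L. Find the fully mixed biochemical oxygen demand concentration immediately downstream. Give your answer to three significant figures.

11.5 mg/L

After mixing, C = (45.90·2.600 + 8.800·46.10 + 0.8910·126.0) / 55.59 = 637.3/55.59 = 11.46 mg/L.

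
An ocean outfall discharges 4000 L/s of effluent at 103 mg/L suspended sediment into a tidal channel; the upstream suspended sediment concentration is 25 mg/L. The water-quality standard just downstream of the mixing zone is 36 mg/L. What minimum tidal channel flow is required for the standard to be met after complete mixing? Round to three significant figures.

24400 L/s

Set C_mix = 36: (Q·25.00 + 4000·103.0) / (Q + 4000) = 36
→ Q = 4000·(103.0 − 36)/(36 − 25.00) = 24360 L/s.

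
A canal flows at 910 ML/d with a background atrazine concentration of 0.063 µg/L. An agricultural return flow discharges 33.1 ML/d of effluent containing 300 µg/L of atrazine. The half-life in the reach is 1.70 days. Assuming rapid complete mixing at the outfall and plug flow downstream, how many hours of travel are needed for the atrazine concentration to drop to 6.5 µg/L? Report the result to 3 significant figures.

28.7 h

Conservation of mass: C = (910.0·0.06300 + 33.10·300.0) / 943.1 = 9987/943.1 = 10.59 µg/L.
Half-life 1.70 d → k = ln 2 / 1.70 = 0.4077 d⁻¹.
10.59·exp(−k·t) = 6.5 → t = ln(10.59/6.5)/k = 103400 s = 28.73 h.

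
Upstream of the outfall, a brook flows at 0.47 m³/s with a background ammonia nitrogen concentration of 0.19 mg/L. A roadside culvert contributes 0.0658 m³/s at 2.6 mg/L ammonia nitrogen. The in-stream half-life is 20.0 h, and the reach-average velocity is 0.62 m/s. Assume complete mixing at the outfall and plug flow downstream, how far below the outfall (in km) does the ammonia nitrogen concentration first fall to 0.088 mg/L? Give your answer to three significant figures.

110 km

After mixing, C = (0.4700·0.1900 + 0.06580·2.600) / 0.5358 = 0.2604/0.5358 = 0.4860 mg/L.
Half-life 20.0 h → k = ln 2 / 20.0 = 0.03466 h⁻¹ = 0.8318 d⁻¹.
Set 0.4860·exp(−k·t) = 0.088 → t = ln(0.4860/0.088)/k = 177500 s = 49.31 h.
Distance = v·t = 0.62·177500 = 110000 m = 110.0 km.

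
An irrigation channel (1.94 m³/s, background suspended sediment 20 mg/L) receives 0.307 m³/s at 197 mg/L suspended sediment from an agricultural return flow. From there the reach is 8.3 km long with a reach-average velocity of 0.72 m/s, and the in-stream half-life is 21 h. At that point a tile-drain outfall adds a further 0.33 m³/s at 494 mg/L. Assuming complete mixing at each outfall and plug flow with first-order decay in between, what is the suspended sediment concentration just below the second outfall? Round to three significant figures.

97.9 mg/L

After mixing, C = (1.940·20.00 + 0.3070·197.0) / 2.247 = 99.28/2.247 = 44.18 mg/L; combined flow 2.247 m³/s.
Travel time t = 8.3·1000 / 0.72 = 11530 s = 3.202 h.
Half-life 21 h → k = ln 2 / 21 = 0.03301 h⁻¹ = 0.7922 d⁻¹.
After decay, C = 44.18 × e^(−kt) = 44.18 × 0.8997 = 39.75 mg/L.
At the second outfall, C = (2.247·39.75 + 0.3300·494.0) / (2.247 + 0.3300) = 97.92 mg/L.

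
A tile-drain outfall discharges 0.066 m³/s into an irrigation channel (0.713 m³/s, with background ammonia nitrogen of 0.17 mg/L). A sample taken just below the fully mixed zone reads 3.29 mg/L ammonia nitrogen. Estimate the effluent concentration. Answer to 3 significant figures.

Mass balance: 0.7130·0.1700 + 0.06600·Cₑ = 0.7790·3.290
→ Cₑ = (0.7790·3.290 − 0.7130·0.1700) / 0.06600 = 37.00 mg/L.

37.0 mg/L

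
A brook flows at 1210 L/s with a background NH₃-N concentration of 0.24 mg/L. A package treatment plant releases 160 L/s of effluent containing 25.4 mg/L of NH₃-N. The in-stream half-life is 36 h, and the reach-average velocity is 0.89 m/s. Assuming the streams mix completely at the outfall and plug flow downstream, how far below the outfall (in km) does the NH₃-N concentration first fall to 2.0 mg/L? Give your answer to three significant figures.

77.1 km

Mass balance: C = (1210·0.2400 + 160.0·25.40) / 1370 = 4354/1370 = 3.178 mg/L.
Half-life 36 h → k = ln 2 / 36 = 0.01925 h⁻¹ = 0.4621 d⁻¹.
Set 3.178·exp(−k·t) = 2.0 → t = ln(3.178/2.0)/k = 86610 s = 24.06 h.
Distance = v·t = 0.89·86610 = 77080 m = 77.08 km.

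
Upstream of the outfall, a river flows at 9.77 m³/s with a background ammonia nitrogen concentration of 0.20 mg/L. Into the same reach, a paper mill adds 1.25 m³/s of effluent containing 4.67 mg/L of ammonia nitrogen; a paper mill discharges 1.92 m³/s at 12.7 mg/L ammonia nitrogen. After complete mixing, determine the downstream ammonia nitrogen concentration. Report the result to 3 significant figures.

Mixed concentration C = ΣQC/ΣQ = (9.770·0.2000 + 1.250·4.670 + 1.920·12.70) / 12.94 = 32.18/12.94 = 2.487 mg/L.

2.49 mg/L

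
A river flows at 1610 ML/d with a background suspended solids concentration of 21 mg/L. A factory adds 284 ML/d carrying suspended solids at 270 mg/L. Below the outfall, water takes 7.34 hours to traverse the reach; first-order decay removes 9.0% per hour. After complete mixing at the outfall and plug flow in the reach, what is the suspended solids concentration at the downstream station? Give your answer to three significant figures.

Mass balance: C = (1610·21.00 + 284.0·270.0) / 1894 = 110500/1894 = 58.34 mg/L.
9.0%/h lost → k = −ln(1 − 0.09) = 0.09431 h⁻¹.
Decay over the reach: 58.34·exp(−kt) = 58.34·0.5005 = 29.19 mg/L.

29.2 mg/L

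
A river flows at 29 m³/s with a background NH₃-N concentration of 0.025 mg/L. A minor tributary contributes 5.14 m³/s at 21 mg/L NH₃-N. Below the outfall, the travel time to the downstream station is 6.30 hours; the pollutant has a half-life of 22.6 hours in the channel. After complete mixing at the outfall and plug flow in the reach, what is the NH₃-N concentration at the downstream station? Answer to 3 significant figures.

After mixing, C = (29.00·0.02500 + 5.140·21.00) / 34.14 = 108.7/34.14 = 3.183 mg/L.
Half-life 22.6 h → k = ln 2 / 22.6 = 0.03067 h⁻¹ = 0.7361 d⁻¹.
After decay, C = 3.183 × e^(−kt) = 3.183 × 0.8243 = 2.624 mg/L.

2.62 mg/L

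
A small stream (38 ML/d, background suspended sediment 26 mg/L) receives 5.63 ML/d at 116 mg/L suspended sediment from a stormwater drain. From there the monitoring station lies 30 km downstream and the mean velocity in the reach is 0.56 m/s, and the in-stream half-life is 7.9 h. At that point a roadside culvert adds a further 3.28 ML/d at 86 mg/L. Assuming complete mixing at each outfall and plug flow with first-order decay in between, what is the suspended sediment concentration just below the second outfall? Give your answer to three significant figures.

Flow-weighted average: C = (38.00·26.00 + 5.630·116.0) / 43.63 = 1641/43.63 = 37.61 mg/L; combined flow 43.63 ML/d.
Travel time t = 30·1000 / 0.56 = 53570 s = 14.88 h.
Half-life 7.9 h → k = ln 2 / 7.9 = 0.08774 h⁻¹ = 2.106 d⁻¹.
After decay, C = 37.61 × e^(−kt) = 37.61 × 0.2710 = 10.19 mg/L.
Second outfall: C = (43.63·10.19 + 3.280·86.00)/46.91 = 15.49 mg/L.

15.5 mg/L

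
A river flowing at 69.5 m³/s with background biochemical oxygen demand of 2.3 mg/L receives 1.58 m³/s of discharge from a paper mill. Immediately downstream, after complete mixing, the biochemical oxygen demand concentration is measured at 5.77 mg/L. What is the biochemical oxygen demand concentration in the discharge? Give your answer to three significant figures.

Mass balance: 69.50·2.300 + 1.580·Cₑ = 71.08·5.770
→ Cₑ = (71.08·5.770 − 69.50·2.300) / 1.580 = 158.4 mg/L.

158 mg/L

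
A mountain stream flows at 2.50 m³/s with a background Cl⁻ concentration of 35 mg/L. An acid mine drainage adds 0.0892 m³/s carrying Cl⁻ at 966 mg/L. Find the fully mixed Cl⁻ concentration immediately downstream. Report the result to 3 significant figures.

Conservation of mass: C = (2.500·35.00 + 0.08920·966.0) / 2.589 = 173.7/2.589 = 67.07 mg/L.

67.1 mg/L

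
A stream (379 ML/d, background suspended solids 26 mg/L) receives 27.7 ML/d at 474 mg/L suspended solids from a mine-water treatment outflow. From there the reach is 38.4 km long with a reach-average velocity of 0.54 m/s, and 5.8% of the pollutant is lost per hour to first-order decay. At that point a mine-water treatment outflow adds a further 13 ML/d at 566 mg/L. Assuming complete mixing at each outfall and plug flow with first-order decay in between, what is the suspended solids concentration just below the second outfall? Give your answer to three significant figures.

Mixed concentration C = ΣQC/ΣQ = (379.0·26.00 + 27.70·474.0) / 406.7 = 22980/406.7 = 56.51 mg/L; combined flow 406.7 ML/d.
Travel time t = 38.4·1000 / 0.54 = 71110 s = 19.75 h.
5.8%/h lost → k = −ln(1 − 0.058) = 0.05975 h⁻¹.
First-order decay: C = 56.51·exp(−k·t) = 56.51·0.3072 = 17.36 mg/L.
Second outfall: C = (406.7·17.36 + 13.00·566.0)/419.7 = 34.35 mg/L.

34.4 mg/L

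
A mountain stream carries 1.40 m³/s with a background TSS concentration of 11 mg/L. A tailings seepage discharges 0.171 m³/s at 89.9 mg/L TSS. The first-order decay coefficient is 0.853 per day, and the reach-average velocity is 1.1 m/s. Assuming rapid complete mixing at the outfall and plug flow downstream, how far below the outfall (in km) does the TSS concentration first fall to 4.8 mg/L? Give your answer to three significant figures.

157 km

Conservation of mass: C = (1.400·11.00 + 0.1710·89.90) / 1.571 = 30.77/1.571 = 19.59 mg/L.
Set 19.59·exp(−k·t) = 4.8 → t = ln(19.59/4.8)/k = 142400 s = 39.57 h.
Distance = v·t = 1.1·142400 = 156700 m = 156.7 km.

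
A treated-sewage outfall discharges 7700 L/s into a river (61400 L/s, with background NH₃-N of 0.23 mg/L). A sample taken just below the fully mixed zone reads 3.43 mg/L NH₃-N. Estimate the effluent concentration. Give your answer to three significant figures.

Mass balance: 61400·0.2300 + 7700·Cₑ = 69100·3.430
→ Cₑ = (69100·3.430 − 61400·0.2300) / 7700 = 28.95 mg/L.

28.9 mg/L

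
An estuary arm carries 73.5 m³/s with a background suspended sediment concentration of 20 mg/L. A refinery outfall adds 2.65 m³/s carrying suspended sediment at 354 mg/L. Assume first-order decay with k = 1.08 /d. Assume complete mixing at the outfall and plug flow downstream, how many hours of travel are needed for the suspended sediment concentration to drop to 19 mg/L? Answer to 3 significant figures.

11.3 h

After mixing, C = (73.50·20.00 + 2.650·354.0) / 76.15 = 2408/76.15 = 31.62 mg/L.
31.62·exp(−k·t) = 19 → t = ln(31.62/19)/k = 40760 s = 11.32 h.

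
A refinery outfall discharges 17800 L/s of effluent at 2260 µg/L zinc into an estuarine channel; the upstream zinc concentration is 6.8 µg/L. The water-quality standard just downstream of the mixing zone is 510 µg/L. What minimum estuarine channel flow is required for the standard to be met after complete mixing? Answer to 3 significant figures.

Set C_mix = 510: (Q·6.800 + 17800·2260) / (Q + 17800) = 510
→ Q = 17800·(2260 − 510)/(510 − 6.800) = 61900 L/s.

61900 L/s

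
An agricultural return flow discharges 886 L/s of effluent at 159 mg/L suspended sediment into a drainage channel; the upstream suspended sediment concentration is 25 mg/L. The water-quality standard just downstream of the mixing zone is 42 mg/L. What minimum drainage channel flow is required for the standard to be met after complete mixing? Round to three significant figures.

Set C_mix = 42: (Q·25.00 + 886.0·159.0) / (Q + 886.0) = 42
→ Q = 886.0·(159.0 − 42)/(42 − 25.00) = 6098 L/s.

6100 L/s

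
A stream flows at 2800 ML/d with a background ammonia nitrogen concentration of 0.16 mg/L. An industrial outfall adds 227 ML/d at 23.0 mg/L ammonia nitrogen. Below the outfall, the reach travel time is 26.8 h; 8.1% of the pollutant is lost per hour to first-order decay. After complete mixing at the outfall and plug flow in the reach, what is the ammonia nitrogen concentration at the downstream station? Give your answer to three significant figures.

After mixing, C = (2800·0.1600 + 227.0·23.00) / 3027 = 5669/3027 = 1.873 mg/L.
8.1%/h lost → k = −ln(1 − 0.081) = 0.08447 h⁻¹.
After decay, C = 1.873 × e^(−kt) = 1.873 × 0.1040 = 0.1947 mg/L.

0.195 mg/L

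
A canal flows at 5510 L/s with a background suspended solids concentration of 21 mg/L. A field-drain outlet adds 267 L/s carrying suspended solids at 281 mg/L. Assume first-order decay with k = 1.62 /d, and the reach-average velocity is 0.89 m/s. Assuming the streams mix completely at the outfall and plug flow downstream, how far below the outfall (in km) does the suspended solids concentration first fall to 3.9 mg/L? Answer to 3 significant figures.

Mass balance: C = (5510·21.00 + 267.0·281.0) / 5777 = 190700/5777 = 33.02 mg/L.
Set 33.02·exp(−k·t) = 3.9 → t = ln(33.02/3.9)/k = 113900 s = 31.64 h.
Distance = v·t = 0.89·113900 = 101400 m = 101.4 km.

101 km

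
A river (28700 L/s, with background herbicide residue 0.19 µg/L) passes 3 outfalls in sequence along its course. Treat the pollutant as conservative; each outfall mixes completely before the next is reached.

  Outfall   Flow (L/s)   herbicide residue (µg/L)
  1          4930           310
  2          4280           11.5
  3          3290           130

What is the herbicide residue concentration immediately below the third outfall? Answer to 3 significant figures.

48.8 µg/L

Below outfall 1: Q → 33630 L/s, C = (28700·0.1900 + 4930·310.0)/33630 = 45.61 µg/L.
Below outfall 2: Q → 37910 L/s, C = (33630·45.61 + 4280·11.50)/37910 = 41.76 µg/L.
Below outfall 3: Q → 41200 L/s, C = (37910·41.76 + 3290·130.0)/41200 = 48.80 µg/L.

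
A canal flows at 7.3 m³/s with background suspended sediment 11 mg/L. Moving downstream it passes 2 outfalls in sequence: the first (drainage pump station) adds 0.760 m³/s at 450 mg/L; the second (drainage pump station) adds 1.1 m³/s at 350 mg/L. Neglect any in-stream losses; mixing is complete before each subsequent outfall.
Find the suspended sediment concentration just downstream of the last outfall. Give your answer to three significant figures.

Outfall 1: combined Q = 8.060 m³/s; C = (7.300·11.00 + 0.7600·450.0)/8.060 = 52.39 mg/L.
Outfall 2: combined Q = 9.160 m³/s; C = (8.060·52.39 + 1.100·350.0)/9.160 = 88.13 mg/L.

88.1 mg/L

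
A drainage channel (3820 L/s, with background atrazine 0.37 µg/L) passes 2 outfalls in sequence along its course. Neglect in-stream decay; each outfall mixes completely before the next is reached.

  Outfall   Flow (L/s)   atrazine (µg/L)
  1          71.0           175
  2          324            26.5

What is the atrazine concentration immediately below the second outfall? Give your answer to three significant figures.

5.32 µg/L

After outfall 1: Q = 3820 + 71.00 = 3891 L/s; C = (3820·0.3700 + 71.00·175.0)/3891 = 3.557 µg/L.
After outfall 2: Q = 3891 + 324.0 = 4215 L/s; C = (3891·3.557 + 324.0·26.50)/4215 = 5.320 µg/L.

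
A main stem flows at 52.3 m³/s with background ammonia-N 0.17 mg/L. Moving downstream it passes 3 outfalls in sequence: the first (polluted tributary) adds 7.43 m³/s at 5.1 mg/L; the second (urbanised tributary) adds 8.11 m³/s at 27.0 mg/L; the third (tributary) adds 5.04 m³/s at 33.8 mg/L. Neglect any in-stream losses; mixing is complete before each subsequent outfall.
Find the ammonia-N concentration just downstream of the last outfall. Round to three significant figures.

5.98 mg/L

Outfall 1: combined Q = 59.73 m³/s; C = (52.30·0.1700 + 7.430·5.100)/59.73 = 0.7833 mg/L.
Outfall 2: combined Q = 67.84 m³/s; C = (59.73·0.7833 + 8.110·27.00)/67.84 = 3.917 mg/L.
Outfall 3: combined Q = 72.88 m³/s; C = (67.84·3.917 + 5.040·33.80)/72.88 = 5.984 mg/L.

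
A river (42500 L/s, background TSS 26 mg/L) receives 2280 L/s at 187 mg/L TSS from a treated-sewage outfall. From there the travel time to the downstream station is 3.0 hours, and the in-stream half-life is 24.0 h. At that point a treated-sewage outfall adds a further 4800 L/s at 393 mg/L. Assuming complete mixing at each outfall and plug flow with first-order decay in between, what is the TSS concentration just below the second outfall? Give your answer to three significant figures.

66.4 mg/L

After mixing, C = (42500·26.00 + 2280·187.0) / 44780 = 1531000/44780 = 34.20 mg/L; combined flow 44780 L/s.
Half-life 24.0 h → k = ln 2 / 24.0 = 0.02888 h⁻¹ = 0.6931 d⁻¹.
After decay, C = 34.20 × e^(−kt) = 34.20 × 0.9170 = 31.36 mg/L.
At the second outfall, C = (44780·31.36 + 4800·393.0) / (44780 + 4800) = 66.37 mg/L.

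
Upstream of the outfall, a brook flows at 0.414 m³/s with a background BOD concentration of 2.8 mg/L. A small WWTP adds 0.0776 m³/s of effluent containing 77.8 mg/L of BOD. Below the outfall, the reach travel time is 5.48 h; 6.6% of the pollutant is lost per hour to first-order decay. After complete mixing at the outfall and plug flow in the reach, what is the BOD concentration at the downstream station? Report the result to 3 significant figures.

Mixed concentration C = ΣQC/ΣQ = (0.4140·2.800 + 0.07760·77.80) / 0.4916 = 7.196/0.4916 = 14.64 mg/L.
6.6%/h lost → k = −ln(1 − 0.066) = 0.06828 h⁻¹.
Decay over the reach: 14.64·exp(−kt) = 14.64·0.6879 = 10.07 mg/L.

10.1 mg/L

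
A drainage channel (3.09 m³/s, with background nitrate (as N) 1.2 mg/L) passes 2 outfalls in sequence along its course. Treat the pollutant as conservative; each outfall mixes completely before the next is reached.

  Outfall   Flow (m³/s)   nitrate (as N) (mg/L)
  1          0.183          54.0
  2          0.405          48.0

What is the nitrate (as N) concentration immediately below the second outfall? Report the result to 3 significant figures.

8.98 mg/L

Below outfall 1: Q → 3.273 m³/s, C = (3.090·1.200 + 0.1830·54.00)/3.273 = 4.152 mg/L.
Below outfall 2: Q → 3.678 m³/s, C = (3.273·4.152 + 0.4050·48.00)/3.678 = 8.980 mg/L.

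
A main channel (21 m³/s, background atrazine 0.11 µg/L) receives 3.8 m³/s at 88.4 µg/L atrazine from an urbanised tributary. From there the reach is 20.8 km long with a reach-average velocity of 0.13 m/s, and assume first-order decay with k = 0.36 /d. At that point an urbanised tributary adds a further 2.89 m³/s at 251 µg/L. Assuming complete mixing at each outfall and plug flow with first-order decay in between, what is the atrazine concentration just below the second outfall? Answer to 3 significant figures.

32.5 µg/L

After mixing, C = (21.00·0.1100 + 3.800·88.40) / 24.80 = 338.2/24.80 = 13.64 µg/L; combined flow 24.80 m³/s.
Travel time t = 20.8·1000 / 0.13 = 160000 s = 44.44 h.
First-order decay: C = 13.64·exp(−k·t) = 13.64·0.5134 = 7.002 µg/L.
At the second outfall, C = (24.80·7.002 + 2.890·251.0) / (24.80 + 2.890) = 32.47 µg/L.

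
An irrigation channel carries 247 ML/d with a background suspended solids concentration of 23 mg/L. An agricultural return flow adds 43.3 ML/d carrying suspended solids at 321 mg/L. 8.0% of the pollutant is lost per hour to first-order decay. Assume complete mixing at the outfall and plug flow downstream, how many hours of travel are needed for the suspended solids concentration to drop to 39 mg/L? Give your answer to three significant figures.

6.57 h

Conservation of mass: C = (247.0·23.00 + 43.30·321.0) / 290.3 = 19580/290.3 = 67.45 mg/L.
8.0%/h lost → k = −ln(1 − 0.08) = 0.08338 h⁻¹.
67.45·exp(−k·t) = 39 → t = ln(67.45/39)/k = 23650 s = 6.570 h.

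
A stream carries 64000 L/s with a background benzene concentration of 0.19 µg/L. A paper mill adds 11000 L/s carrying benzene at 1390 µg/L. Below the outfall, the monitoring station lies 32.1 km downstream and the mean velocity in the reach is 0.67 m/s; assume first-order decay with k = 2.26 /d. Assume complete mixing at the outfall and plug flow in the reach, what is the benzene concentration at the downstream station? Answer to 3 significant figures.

Mass balance: C = (64000·0.1900 + 11000·1390) / 75000 = 15300000/75000 = 204.0 µg/L.
Travel time t = 32.1·1000 / 0.67 = 47910 s = 13.31 h.
Applying C = C₀e^(−kt): 204.0 × 0.2856 = 58.27 µg/L.

58.3 µg/L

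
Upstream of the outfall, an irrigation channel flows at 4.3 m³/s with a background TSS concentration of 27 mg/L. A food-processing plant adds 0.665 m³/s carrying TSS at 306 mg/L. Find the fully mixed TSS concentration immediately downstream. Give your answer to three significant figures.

Mass balance: C = (4.300·27.00 + 0.6650·306.0) / 4.965 = 319.6/4.965 = 64.37 mg/L.

64.4 mg/L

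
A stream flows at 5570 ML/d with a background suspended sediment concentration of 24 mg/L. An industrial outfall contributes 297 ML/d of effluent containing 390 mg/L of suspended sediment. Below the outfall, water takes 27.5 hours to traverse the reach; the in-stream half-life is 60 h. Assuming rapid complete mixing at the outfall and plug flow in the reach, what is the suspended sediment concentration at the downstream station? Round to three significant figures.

Mass balance: C = (5570·24.00 + 297.0·390.0) / 5867 = 249500/5867 = 42.53 mg/L.
Half-life 60 h → k = ln 2 / 60 = 0.01155 h⁻¹ = 0.2773 d⁻¹.
First-order decay: C = 42.53·exp(−k·t) = 42.53·0.7278 = 30.95 mg/L.

31.0 mg/L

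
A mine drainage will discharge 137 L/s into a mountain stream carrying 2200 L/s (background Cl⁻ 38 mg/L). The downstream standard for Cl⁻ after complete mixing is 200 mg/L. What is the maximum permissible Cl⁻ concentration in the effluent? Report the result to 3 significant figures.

2800 mg/L

At the limit, (Qr·Cr + Qe·Cₑ)/(Qr + Qe) = 200:
Cₑ = (2337·200 − 2200·38.00) / 137.0 = 2801 mg/L.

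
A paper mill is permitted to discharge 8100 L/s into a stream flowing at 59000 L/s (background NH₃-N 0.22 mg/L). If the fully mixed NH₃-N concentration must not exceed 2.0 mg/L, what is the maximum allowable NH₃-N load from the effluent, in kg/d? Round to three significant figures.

Mass balance at the limit: 59000·0.2200 + 8100·Cₑ = 67100·2.0 → Cₑ = 14.97 mg/L.
8100 L/s = 8.100 m³/s. Load = 8.100 m³/s × 14.97 g/m³ × 86 400 s/d = 10470 kg/d.

10500 kg/d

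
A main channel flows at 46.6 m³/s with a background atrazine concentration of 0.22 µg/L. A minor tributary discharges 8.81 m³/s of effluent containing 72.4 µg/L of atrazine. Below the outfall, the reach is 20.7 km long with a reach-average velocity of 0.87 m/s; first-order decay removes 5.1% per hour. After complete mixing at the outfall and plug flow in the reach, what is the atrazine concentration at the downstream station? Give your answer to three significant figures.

8.28 µg/L

Mixed concentration C = ΣQC/ΣQ = (46.60·0.2200 + 8.810·72.40) / 55.41 = 648.1/55.41 = 11.70 µg/L.
Travel time t = 20.7·1000 / 0.87 = 23790 s = 6.609 h.
5.1%/h lost → k = −ln(1 − 0.051) = 0.05235 h⁻¹.
After decay, C = 11.70 × e^(−kt) = 11.70 × 0.7075 = 8.276 µg/L.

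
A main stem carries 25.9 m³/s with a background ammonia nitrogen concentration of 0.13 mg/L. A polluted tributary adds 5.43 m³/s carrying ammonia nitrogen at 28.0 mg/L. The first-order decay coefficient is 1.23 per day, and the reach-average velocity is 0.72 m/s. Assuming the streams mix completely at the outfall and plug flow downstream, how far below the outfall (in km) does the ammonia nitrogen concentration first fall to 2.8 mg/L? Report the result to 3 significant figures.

Flow-weighted average: C = (25.90·0.1300 + 5.430·28.00) / 31.33 = 155.4/31.33 = 4.960 mg/L.
Set 4.960·exp(−k·t) = 2.8 → t = ln(4.960/2.8)/k = 40170 s = 11.16 h.
Distance = v·t = 0.72·40170 = 28920 m = 28.92 km.

28.9 km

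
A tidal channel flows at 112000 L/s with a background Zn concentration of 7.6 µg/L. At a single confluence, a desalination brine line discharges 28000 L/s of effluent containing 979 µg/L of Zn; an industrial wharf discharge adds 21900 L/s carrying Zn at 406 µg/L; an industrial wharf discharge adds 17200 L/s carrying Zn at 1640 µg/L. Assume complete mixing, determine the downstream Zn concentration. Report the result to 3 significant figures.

After mixing, C = (112000·7.600 + 28000·979.0 + 21900·406.0 + 17200·1640) / 179100 = 65360000/179100 = 365.0 µg/L.

365 µg/L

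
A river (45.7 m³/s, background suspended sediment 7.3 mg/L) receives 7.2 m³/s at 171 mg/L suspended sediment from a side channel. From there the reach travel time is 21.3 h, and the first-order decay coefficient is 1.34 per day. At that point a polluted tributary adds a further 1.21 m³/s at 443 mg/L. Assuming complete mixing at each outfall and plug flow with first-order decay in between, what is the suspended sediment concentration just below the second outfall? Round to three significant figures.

18.7 mg/L

Flow-weighted average: C = (45.70·7.300 + 7.200·171.0) / 52.90 = 1565/52.90 = 29.58 mg/L; combined flow 52.90 m³/s.
First-order decay: C = 29.58·exp(−k·t) = 29.58·0.3044 = 9.006 mg/L.
Second outfall: C = (52.90·9.006 + 1.210·443.0)/54.11 = 18.71 mg/L.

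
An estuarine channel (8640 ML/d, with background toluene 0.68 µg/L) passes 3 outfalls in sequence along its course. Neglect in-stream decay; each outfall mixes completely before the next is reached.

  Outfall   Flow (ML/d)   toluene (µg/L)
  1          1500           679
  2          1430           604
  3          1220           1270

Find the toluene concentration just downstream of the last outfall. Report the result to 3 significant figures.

269 µg/L

Below outfall 1: Q → 10140 ML/d, C = (8640·0.6800 + 1500·679.0)/10140 = 101.0 µg/L.
Below outfall 2: Q → 11570 ML/d, C = (10140·101.0 + 1430·604.0)/11570 = 163.2 µg/L.
Below outfall 3: Q → 12790 ML/d, C = (11570·163.2 + 1220·1270)/12790 = 268.8 µg/L.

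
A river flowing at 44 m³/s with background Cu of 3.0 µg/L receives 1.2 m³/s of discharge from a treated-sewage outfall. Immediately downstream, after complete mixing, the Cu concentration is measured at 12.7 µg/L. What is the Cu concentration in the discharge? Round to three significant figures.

368 µg/L

Mass balance: 44.00·3.000 + 1.200·Cₑ = 45.20·12.70
→ Cₑ = (45.20·12.70 − 44.00·3.000) / 1.200 = 368.4 µg/L.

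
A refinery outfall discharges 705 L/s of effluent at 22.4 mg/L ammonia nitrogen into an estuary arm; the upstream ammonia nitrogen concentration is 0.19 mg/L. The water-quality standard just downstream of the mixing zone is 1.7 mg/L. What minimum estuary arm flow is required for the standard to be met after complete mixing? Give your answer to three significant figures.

Set C_mix = 1.7: (Q·0.1900 + 705.0·22.40) / (Q + 705.0) = 1.7
→ Q = 705.0·(22.40 − 1.7)/(1.7 − 0.1900) = 9665 L/s.

9660 L/s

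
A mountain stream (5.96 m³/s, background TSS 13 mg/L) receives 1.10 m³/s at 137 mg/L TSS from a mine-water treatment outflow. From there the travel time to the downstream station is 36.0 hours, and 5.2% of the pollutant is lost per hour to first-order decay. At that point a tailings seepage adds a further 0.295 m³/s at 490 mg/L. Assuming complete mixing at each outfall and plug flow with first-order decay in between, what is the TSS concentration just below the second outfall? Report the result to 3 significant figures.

24.2 mg/L

Flow-weighted average: C = (5.960·13.00 + 1.100·137.0) / 7.060 = 228.2/7.060 = 32.32 mg/L; combined flow 7.060 m³/s.
5.2%/h lost → k = −ln(1 − 0.052) = 0.05340 h⁻¹.
First-order decay: C = 32.32·exp(−k·t) = 32.32·0.1463 = 4.727 mg/L.
At the second outfall, C = (7.060·4.727 + 0.2950·490.0) / (7.060 + 0.2950) = 24.19 mg/L.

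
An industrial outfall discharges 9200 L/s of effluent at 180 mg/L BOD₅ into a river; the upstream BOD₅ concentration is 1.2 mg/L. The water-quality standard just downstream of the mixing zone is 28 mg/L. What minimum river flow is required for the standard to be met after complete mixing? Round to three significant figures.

Set C_mix = 28: (Q·1.200 + 9200·180.0) / (Q + 9200) = 28
→ Q = 9200·(180.0 − 28)/(28 − 1.200) = 52180 L/s.

52200 L/s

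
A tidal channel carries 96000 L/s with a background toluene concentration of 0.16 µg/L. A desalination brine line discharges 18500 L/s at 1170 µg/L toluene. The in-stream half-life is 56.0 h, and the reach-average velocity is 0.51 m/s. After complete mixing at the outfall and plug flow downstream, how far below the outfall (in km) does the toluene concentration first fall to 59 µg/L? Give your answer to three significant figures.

Mass balance: C = (96000·0.1600 + 18500·1170) / 114500 = 21660000/114500 = 189.2 µg/L.
Half-life 56.0 h → k = ln 2 / 56.0 = 0.01238 h⁻¹ = 0.2971 d⁻¹.
Set 189.2·exp(−k·t) = 59 → t = ln(189.2/59)/k = 338900 s = 94.13 h.
Distance = v·t = 0.51·338900 = 172800 m = 172.8 km.

173 km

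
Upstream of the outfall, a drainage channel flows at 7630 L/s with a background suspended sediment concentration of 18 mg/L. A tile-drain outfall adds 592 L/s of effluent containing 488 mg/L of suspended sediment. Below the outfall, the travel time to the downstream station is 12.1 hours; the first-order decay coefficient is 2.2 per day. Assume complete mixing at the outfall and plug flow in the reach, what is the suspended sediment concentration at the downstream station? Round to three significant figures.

Flow-weighted average: C = (7630·18.00 + 592.0·488.0) / 8222 = 426200/8222 = 51.84 mg/L.
Decay over the reach: 51.84·exp(−kt) = 51.84·0.3298 = 17.10 mg/L.

17.1 mg/L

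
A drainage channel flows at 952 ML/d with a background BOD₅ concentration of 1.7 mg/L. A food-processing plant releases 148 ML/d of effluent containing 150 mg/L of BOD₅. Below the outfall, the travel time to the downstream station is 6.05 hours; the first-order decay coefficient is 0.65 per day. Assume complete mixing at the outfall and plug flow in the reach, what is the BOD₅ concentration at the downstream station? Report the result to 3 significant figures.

18.4 mg/L

Mixed concentration C = ΣQC/ΣQ = (952.0·1.700 + 148.0·150.0) / 1100 = 23820/1100 = 21.65 mg/L.
Decay over the reach: 21.65·exp(−kt) = 21.65·0.8489 = 18.38 mg/L.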